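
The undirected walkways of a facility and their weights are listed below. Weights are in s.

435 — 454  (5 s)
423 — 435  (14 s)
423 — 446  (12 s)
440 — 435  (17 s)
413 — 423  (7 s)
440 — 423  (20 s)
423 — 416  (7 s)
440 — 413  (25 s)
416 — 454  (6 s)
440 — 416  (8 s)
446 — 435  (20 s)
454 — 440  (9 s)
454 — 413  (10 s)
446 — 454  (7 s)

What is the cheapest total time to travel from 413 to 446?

Compare a few routes:
413–454–446: 10+7 = 17
413–423–416–454–446: 7+7+6+7 = 27
413–423–446: 7+12 = 19
The minimum is 17 s via 413–454–446.

17 s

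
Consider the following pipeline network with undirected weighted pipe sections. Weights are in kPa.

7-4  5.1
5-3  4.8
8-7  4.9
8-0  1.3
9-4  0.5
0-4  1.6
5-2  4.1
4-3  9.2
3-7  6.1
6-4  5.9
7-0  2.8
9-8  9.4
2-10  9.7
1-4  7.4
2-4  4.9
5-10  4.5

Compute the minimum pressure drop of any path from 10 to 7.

Running Dijkstra from 10:
10: 0
5: 4.5  (via 10)
2: 8.6  (via 5)
3: 9.3  (via 5)
4: 13.5  (via 2)
9: 14  (via 4)
0: 15.1  (via 4)
7: 15.4  (via 3)
Shortest route: 10–5–3–7 = 15.4 kPa.

15.4 kPa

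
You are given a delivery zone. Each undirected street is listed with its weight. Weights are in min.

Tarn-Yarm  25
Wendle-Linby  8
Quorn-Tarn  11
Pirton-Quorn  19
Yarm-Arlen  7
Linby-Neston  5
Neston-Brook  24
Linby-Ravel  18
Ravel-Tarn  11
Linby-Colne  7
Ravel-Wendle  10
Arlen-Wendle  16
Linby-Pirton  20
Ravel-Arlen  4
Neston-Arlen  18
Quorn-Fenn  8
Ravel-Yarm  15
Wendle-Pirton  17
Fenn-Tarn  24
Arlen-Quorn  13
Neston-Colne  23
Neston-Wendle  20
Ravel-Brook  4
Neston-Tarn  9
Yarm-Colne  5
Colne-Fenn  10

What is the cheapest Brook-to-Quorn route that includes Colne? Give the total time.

38 min

Best Brook to Colne: Brook–Ravel–Arlen–Yarm–Colne costing 20
Shortest Colne→Quorn: Colne–Fenn–Quorn = 18
Total via Colne: 20 + 18 = 38 min.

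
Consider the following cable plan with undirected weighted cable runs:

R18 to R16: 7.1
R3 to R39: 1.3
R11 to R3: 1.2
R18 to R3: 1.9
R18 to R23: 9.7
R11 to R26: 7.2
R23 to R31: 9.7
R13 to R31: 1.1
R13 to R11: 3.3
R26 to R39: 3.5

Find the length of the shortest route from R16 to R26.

Running Dijkstra from R16:
R16: 0
R18: 7.1  (via R16)
R3: 9  (via R18)
R11: 10.2  (via R3)
R39: 10.3  (via R3)
R13: 13.5  (via R11)
R26: 13.8  (via R39)
Shortest route: R16–R18–R3–R39–R26 = 13.8.

13.8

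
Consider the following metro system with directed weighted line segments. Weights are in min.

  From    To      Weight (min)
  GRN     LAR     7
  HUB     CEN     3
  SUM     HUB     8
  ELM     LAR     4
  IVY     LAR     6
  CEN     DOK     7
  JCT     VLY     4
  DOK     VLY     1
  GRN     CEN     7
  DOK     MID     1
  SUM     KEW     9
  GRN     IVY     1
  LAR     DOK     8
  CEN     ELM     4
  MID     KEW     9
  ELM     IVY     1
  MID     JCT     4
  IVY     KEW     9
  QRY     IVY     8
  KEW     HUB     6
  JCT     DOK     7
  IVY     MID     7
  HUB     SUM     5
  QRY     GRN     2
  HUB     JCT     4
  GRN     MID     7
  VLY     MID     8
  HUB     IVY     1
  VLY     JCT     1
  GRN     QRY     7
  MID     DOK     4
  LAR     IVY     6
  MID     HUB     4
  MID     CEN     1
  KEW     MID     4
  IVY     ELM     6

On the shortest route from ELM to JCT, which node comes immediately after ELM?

IVY

Enumerating some paths:
ELM–IVY–MID–JCT: 1+7+4 = 12
ELM–LAR–DOK–VLY–JCT: 4+8+1+1 = 14
The minimum is 12 min via ELM–IVY–MID–JCT.
So from ELM the first move is to IVY.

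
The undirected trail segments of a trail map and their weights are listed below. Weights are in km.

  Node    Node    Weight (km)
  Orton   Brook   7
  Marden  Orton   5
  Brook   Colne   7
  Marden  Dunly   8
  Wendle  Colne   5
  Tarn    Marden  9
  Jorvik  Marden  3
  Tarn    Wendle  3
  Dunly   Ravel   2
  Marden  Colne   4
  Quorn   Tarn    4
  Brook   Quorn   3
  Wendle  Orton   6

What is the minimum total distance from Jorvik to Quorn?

16 km

Running Dijkstra from Jorvik:
Jorvik: 0
Marden: 3  (via Jorvik)
Colne: 7  (via Marden)
Orton: 8  (via Marden)
Dunly: 11  (via Marden)
Wendle: 12  (via Colne)
Tarn: 12  (via Marden)
Ravel: 13  (via Dunly)
Brook: 14  (via Colne)
Quorn: 16  (via Tarn)
Shortest route: Jorvik → Marden → Tarn → Quorn = 16 km.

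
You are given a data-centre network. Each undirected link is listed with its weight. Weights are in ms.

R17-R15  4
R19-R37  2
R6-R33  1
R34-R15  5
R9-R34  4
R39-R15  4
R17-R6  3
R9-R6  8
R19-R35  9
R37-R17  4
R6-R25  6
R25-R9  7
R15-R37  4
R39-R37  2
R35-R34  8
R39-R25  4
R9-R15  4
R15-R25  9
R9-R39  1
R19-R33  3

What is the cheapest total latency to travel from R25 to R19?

Enumerating some paths:
R25 → R39 → R37 → R19: 4+2+2 = 8
R25 → R6 → R33 → R19: 6+1+3 = 10
Cheapest is R25 → R39 → R37 → R19 at 8 ms.

8 ms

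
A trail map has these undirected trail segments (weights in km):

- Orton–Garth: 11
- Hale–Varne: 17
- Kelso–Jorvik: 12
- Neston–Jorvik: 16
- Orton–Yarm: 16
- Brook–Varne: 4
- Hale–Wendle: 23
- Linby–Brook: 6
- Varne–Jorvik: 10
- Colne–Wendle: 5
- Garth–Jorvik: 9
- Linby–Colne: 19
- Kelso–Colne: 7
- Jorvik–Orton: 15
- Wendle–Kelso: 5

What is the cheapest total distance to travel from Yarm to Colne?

50 km

Compare a few routes:
Yarm → Orton → Jorvik → Kelso → Colne: 16+15+12+7 = 50
Yarm → Orton → Jorvik → Kelso → Wendle → Colne: 16+15+12+5+5 = 53
Yarm → Orton → Garth → Jorvik → Kelso → Colne: 16+11+9+12+7 = 55
Yarm → Orton → Garth → Jorvik → Kelso → Wendle → Colne: 16+11+9+12+5+5 = 58
Cheapest is Yarm → Orton → Jorvik → Kelso → Colne at 50 km.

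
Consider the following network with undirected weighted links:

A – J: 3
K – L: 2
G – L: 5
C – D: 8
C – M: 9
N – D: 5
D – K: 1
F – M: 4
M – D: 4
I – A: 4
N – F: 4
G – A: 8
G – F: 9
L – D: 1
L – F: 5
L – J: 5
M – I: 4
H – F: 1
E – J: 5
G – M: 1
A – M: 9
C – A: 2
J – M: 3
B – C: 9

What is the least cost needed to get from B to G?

18

Enumerating some paths:
B–C–A–J–M–G: 9+2+3+3+1 = 18
B–C–A–G: 9+2+8 = 19
B–C–M–G: 9+9+1 = 19
Cheapest is B–C–A–J–M–G at 18.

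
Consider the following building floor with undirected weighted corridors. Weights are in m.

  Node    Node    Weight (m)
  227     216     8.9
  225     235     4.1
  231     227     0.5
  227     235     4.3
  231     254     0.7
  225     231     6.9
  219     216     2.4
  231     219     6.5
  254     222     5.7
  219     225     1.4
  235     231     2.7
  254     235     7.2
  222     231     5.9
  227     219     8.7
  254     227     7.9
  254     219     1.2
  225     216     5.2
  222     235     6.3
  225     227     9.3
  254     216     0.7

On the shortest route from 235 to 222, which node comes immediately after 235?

222

Candidate routes:
235–231–222: 2.7+5.9 = 8.6
235–222: 6.3 = 6.3
The minimum is 6.3 m via 235–222.
So from 235 the first move is to 222.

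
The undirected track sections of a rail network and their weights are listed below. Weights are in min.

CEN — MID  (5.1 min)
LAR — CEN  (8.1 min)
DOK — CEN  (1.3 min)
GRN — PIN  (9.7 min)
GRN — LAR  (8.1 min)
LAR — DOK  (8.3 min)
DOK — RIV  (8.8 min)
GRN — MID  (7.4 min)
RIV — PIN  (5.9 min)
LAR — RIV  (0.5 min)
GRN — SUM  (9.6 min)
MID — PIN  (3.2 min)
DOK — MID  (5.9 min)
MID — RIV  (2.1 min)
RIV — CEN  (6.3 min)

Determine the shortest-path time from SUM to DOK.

Enumerating some paths:
SUM → GRN → LAR → DOK: 9.6+8.1+8.3 = 26
SUM → GRN → MID → CEN → DOK: 9.6+7.4+5.1+1.3 = 23.4
SUM → GRN → MID → DOK: 9.6+7.4+5.9 = 22.9
SUM → GRN → LAR → RIV → CEN → DOK: 9.6+8.1+0.5+6.3+1.3 = 25.8
Cheapest is SUM → GRN → MID → DOK at 22.9 min.

22.9 min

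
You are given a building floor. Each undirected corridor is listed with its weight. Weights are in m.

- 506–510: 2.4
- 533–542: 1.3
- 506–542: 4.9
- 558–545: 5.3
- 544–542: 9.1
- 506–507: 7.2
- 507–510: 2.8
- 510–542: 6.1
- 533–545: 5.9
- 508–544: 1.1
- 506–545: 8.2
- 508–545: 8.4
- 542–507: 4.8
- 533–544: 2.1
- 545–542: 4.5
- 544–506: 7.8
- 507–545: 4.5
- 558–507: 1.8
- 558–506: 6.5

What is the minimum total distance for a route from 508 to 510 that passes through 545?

15.7 m

Best 508 to 545: 508 → 545 costing 8.4
Shortest 545→510: 545 → 507 → 510 = 7.3
Total via 545: 8.4 + 7.3 = 15.7 m.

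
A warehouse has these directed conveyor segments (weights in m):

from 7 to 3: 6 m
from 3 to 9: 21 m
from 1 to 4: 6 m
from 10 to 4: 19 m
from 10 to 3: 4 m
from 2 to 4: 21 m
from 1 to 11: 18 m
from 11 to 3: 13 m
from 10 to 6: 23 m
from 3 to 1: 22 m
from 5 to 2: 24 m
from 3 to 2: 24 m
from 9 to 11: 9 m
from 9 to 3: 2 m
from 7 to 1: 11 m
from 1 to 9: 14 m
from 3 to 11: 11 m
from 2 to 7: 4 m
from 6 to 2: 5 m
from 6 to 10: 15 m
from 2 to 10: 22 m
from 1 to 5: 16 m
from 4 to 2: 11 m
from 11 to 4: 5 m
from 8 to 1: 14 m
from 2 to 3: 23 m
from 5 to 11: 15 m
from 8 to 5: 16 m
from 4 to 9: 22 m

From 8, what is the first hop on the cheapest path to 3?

1

Candidate routes:
8–1–4–2–7–3: 14+6+11+4+6 = 41
8–1–4–9–3: 14+6+22+2 = 44
8–1–9–3: 14+14+2 = 30
8–5–11–3: 16+15+13 = 44
The minimum is 30 m via 8–1–9–3.
So from 8 the first move is to 1.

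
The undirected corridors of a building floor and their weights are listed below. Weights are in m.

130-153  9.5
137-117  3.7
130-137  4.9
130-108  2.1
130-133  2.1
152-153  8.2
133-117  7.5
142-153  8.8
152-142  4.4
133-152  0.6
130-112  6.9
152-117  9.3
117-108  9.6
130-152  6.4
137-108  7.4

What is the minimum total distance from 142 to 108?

9.2 m

Candidate routes:
142 - 153 - 130 - 108: 8.8+9.5+2.1 = 20.4
142 - 152 - 133 - 130 - 108: 4.4+0.6+2.1+2.1 = 9.2
142 - 152 - 130 - 108: 4.4+6.4+2.1 = 12.9
142 - 152 - 133 - 130 - 137 - 108: 4.4+0.6+2.1+4.9+7.4 = 19.4
Cheapest is 142 - 152 - 133 - 130 - 108 at 9.2 m.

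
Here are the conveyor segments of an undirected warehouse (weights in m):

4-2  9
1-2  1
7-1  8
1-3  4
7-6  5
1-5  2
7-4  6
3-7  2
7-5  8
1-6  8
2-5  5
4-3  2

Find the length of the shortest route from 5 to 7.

8 m

Enumerating some paths:
5–7: 8 = 8
5–1–7: 2+8 = 10
5–2–1–3–7: 5+1+4+2 = 12
Cheapest is 5–7 at 8 m.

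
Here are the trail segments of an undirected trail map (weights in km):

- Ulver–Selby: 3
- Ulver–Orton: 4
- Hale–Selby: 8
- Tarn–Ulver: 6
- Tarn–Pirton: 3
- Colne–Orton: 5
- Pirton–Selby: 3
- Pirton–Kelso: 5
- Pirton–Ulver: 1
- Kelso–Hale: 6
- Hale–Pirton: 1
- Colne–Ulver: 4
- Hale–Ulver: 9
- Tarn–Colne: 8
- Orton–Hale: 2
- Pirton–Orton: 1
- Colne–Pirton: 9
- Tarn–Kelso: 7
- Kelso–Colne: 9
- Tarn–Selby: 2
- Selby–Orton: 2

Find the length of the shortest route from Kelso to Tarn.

7 km

Running Dijkstra from Kelso:
Kelso: 0
Pirton: 5  (via Kelso)
Ulver: 6  (via Pirton)
Hale: 6  (via Kelso)
Orton: 6  (via Pirton)
Tarn: 7  (via Kelso)
Shortest route: Kelso–Tarn = 7 km.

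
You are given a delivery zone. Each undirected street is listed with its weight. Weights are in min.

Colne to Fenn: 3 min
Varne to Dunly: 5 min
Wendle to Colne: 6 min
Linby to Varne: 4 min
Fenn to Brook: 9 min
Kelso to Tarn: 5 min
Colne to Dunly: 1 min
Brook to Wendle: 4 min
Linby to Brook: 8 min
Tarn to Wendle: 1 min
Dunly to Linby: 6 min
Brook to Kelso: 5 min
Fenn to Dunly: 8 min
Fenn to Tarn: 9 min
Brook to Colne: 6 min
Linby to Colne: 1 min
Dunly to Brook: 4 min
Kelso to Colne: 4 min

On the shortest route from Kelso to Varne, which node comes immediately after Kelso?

Colne

Compare a few routes:
Kelso → Colne → Linby → Varne: 4+1+4 = 9
Kelso → Colne → Dunly → Varne: 4+1+5 = 10
The minimum is 9 min via Kelso → Colne → Linby → Varne.
So from Kelso the first move is to Colne.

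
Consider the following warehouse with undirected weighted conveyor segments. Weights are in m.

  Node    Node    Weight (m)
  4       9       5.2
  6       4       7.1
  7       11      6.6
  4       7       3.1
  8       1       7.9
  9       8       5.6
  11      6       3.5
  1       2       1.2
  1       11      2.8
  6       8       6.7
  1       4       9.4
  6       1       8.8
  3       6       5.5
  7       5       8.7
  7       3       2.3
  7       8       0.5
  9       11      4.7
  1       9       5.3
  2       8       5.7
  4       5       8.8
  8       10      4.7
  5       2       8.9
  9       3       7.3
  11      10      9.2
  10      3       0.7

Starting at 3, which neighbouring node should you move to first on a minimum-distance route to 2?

7

Candidate routes:
3 → 10 → 8 → 2: 0.7+4.7+5.7 = 11.1
3 → 7 → 8 → 2: 2.3+0.5+5.7 = 8.5
3 → 7 → 8 → 1 → 2: 2.3+0.5+7.9+1.2 = 11.9
Cheapest is 3 → 7 → 8 → 2 at 8.5 m.
So from 3 the first move is to 7.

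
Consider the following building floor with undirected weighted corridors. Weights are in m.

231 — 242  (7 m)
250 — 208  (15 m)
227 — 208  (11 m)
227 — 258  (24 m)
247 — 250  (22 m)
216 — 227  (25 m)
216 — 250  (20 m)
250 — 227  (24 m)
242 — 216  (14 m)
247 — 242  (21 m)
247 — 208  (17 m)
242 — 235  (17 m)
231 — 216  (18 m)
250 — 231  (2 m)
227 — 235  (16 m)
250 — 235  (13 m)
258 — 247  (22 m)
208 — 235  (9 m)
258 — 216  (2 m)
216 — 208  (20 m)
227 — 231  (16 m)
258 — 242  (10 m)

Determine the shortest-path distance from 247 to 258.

22 m

Compare a few routes:
247 → 242 → 258: 21+10 = 31
247 → 242 → 216 → 258: 21+14+2 = 37
247 → 258: 22 = 22
Cheapest is 247 → 258 at 22 m.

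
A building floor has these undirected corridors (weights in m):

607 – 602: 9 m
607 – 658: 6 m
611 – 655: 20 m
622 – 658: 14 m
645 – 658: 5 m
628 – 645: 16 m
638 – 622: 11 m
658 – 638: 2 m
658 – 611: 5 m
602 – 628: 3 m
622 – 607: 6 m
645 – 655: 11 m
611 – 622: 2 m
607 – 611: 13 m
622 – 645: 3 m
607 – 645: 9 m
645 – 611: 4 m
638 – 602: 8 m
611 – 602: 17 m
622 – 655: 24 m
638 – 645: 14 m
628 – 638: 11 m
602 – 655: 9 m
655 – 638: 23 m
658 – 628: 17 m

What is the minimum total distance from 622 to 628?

Shortest distances from 622:
622: 0
611: 2  (via 622)
645: 3  (via 622)
607: 6  (via 622)
658: 7  (via 611)
638: 9  (via 658)
655: 14  (via 645)
602: 15  (via 607)
628: 18  (via 602)
Shortest route: 622–607–602–628 = 18 m.

18 m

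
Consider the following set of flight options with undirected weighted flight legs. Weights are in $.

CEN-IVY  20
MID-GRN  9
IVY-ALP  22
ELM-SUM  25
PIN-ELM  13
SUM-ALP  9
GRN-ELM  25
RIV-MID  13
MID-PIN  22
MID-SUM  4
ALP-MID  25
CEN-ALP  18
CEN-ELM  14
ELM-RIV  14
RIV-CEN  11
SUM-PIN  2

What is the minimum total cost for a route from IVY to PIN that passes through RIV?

$50

Best IVY to RIV: IVY–CEN–RIV costing 31
Shortest RIV→PIN: RIV–MID–SUM–PIN = 19
Total via RIV: 31 + 19 = $50.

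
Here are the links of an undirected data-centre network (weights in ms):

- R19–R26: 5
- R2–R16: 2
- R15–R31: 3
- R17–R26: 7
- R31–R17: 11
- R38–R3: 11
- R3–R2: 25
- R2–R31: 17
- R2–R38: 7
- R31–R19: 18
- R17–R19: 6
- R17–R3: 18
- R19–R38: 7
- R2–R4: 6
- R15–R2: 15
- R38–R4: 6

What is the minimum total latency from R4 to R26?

18 ms

Shortest distances from R4:
R4: 0
R38: 6  (via R4)
R2: 6  (via R4)
R16: 8  (via R2)
R19: 13  (via R38)
R3: 17  (via R38)
R26: 18  (via R19)
Shortest route: R4–R38–R19–R26 = 18 ms.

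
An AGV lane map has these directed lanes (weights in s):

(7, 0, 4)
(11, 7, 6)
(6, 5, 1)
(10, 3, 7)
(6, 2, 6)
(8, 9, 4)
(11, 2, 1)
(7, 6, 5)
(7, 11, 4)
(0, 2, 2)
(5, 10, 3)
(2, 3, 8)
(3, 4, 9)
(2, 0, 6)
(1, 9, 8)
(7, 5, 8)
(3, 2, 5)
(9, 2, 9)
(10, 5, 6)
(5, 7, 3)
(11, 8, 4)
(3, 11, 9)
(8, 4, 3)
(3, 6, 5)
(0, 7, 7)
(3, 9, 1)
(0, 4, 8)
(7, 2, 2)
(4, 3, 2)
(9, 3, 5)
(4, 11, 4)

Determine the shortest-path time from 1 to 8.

26 s

Enumerating some paths:
1 - 9 - 3 - 4 - 11 - 8: 8+5+9+4+4 = 30
1 - 9 - 2 - 0 - 7 - 11 - 8: 8+9+6+7+4+4 = 38
1 - 9 - 3 - 6 - 5 - 7 - 11 - 8: 8+5+5+1+3+4+4 = 30
1 - 9 - 3 - 11 - 8: 8+5+9+4 = 26
The minimum is 26 s via 1 - 9 - 3 - 11 - 8.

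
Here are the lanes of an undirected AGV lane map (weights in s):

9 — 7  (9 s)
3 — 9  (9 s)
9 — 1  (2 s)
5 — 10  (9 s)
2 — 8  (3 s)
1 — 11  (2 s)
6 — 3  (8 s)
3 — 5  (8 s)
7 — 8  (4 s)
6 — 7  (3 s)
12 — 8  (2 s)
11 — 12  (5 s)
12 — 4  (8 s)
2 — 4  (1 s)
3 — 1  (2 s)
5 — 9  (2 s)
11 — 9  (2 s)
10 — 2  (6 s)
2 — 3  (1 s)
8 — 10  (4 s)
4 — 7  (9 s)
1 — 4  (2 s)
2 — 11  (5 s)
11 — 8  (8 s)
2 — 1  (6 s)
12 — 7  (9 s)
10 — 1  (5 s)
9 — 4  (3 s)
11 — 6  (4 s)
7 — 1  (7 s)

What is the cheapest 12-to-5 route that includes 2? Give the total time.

Best 12 to 2: 12 → 8 → 2 costing 5
Shortest 2→5: 2 → 4 → 9 → 5 = 6
Total via 2: 5 + 6 = 11 s.

11 s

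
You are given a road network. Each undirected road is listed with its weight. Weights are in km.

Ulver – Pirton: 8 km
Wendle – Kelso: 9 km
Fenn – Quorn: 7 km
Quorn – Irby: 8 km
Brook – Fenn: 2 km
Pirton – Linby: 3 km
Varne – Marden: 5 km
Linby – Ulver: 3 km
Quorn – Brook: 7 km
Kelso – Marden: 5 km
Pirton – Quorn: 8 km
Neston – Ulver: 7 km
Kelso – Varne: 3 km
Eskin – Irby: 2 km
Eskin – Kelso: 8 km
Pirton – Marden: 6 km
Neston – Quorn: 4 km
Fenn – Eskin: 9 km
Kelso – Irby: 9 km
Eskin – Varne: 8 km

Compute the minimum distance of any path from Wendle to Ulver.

26 km

Enumerating some paths:
Wendle–Kelso–Varne–Marden–Pirton–Linby–Ulver: 9+3+5+6+3+3 = 29
Wendle–Kelso–Marden–Pirton–Linby–Ulver: 9+5+6+3+3 = 26
Wendle–Kelso–Varne–Marden–Pirton–Ulver: 9+3+5+6+8 = 31
Wendle–Kelso–Marden–Pirton–Ulver: 9+5+6+8 = 28
The minimum is 26 km via Wendle–Kelso–Marden–Pirton–Linby–Ulver.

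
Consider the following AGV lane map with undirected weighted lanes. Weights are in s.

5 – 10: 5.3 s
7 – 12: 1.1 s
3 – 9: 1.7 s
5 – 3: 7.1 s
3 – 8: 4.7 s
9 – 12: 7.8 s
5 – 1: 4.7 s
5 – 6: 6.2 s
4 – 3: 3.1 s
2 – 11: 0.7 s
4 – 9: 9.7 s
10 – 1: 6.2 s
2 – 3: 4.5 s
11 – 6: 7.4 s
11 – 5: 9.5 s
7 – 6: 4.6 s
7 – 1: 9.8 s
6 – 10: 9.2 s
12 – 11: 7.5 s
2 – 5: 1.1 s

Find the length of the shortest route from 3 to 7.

10.6 s

Enumerating some paths:
3 → 9 → 12 → 7: 1.7+7.8+1.1 = 10.6
3 → 2 → 11 → 12 → 7: 4.5+0.7+7.5+1.1 = 13.8
The minimum is 10.6 s via 3 → 9 → 12 → 7.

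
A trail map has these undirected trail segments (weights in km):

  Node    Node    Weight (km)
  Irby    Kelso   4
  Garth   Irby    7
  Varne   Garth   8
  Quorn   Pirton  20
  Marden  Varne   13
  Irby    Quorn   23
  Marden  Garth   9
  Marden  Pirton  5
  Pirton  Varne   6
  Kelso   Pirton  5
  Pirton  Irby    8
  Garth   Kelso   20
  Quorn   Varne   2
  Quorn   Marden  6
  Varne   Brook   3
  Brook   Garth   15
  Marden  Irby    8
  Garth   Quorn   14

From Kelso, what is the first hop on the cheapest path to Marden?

Pirton

Compare a few routes:
Kelso - Pirton - Marden: 5+5 = 10
Kelso - Irby - Marden: 4+8 = 12
The minimum is 10 km via Kelso - Pirton - Marden.
So from Kelso the first move is to Pirton.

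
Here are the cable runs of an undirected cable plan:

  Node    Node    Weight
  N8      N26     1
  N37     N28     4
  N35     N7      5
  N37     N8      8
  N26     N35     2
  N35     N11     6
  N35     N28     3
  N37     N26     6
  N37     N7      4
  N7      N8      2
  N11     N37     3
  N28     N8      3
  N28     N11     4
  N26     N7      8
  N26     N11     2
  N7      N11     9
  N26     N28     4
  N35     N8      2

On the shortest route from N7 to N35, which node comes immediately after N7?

Candidate routes:
N7 - N8 - N26 - N35: 2+1+2 = 5
N7 - N35: 5 = 5
N7 - N8 - N35: 2+2 = 4
Cheapest is N7 - N8 - N35 at 4.
So from N7 the first move is to N8.

N8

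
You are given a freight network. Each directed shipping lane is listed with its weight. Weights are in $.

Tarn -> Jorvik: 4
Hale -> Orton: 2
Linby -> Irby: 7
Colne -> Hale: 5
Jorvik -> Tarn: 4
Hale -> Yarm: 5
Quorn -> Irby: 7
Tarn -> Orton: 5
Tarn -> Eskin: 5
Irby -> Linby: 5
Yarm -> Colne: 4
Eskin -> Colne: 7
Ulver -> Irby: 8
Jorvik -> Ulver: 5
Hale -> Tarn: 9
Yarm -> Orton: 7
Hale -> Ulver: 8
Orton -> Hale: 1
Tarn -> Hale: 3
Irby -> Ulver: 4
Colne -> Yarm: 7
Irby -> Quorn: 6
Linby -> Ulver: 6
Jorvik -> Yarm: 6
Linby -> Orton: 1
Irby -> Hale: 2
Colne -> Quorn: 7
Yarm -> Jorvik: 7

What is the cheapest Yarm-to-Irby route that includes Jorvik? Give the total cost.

$20

Shortest Yarm→Jorvik: Yarm → Jorvik = 7
Shortest Jorvik→Irby: Jorvik → Ulver → Irby = 13
Total via Jorvik: 7 + 13 = $20.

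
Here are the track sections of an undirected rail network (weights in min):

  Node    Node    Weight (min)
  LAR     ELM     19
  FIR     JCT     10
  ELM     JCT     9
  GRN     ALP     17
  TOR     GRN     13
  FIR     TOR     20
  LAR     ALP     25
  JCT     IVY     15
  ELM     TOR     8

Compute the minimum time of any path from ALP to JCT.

Running Dijkstra from ALP:
ALP: 0
GRN: 17  (via ALP)
LAR: 25  (via ALP)
TOR: 30  (via GRN)
ELM: 38  (via TOR)
JCT: 47  (via ELM)
Shortest route: ALP → GRN → TOR → ELM → JCT = 47 min.

47 min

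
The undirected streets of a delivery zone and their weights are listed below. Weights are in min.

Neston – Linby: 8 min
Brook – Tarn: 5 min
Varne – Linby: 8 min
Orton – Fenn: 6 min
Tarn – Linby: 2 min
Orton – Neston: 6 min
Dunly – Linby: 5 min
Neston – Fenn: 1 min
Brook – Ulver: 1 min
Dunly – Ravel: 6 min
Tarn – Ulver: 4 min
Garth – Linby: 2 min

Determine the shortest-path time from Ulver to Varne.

14 min

Compare a few routes:
Ulver–Brook–Tarn–Linby–Varne: 1+5+2+8 = 16
Ulver–Tarn–Linby–Varne: 4+2+8 = 14
The minimum is 14 min via Ulver–Tarn–Linby–Varne.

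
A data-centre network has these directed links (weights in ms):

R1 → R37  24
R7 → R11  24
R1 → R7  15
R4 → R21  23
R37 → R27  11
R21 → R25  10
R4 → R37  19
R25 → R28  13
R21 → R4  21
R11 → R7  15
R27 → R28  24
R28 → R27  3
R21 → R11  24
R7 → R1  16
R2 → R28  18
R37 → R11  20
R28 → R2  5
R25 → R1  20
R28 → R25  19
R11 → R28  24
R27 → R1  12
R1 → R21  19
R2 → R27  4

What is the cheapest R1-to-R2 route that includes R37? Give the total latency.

64 ms

Shortest R1→R37: R1 → R37 = 24
Best R37 to R2: R37 → R27 → R28 → R2 costing 40
Total via R37: 24 + 40 = 64 ms.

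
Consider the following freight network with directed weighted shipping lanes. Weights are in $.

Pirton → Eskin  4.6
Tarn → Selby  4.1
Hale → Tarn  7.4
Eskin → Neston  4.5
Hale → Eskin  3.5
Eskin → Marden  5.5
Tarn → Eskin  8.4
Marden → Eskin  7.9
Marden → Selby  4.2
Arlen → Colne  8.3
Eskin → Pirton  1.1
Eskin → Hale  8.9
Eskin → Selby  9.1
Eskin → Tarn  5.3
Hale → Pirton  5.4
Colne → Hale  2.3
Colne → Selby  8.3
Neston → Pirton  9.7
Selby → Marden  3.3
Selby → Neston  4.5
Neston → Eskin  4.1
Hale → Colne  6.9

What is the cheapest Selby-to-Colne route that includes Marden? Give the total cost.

Shortest Selby→Marden: Selby → Marden = 3.3
Best Marden to Colne: Marden → Eskin → Hale → Colne costing 23.7
Total via Marden: 3.3 + 23.7 = $27.

$27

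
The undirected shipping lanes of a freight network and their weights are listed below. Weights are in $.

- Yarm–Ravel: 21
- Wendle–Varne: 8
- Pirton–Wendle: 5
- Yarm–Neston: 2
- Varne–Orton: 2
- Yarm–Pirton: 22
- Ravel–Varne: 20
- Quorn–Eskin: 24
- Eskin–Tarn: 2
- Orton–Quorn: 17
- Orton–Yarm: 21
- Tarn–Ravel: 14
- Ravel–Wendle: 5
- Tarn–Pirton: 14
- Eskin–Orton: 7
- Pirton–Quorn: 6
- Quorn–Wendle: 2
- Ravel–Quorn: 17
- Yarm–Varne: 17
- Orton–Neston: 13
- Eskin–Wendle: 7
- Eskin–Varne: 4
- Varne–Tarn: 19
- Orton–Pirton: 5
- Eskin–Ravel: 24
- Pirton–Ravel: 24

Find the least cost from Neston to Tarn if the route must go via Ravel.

$37

Best Neston to Ravel: Neston–Yarm–Ravel costing 23
Best Ravel to Tarn: Ravel–Tarn costing 14
Total via Ravel: 23 + 14 = $37.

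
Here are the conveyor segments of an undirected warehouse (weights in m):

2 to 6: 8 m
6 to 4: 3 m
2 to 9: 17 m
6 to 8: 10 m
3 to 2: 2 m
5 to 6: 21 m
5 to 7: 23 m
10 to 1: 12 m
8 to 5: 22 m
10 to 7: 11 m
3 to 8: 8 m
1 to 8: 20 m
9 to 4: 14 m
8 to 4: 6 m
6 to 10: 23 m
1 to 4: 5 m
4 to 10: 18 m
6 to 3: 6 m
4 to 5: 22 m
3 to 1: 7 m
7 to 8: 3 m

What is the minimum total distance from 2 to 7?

Compare a few routes:
2–3–6–4–8–7: 2+6+3+6+3 = 20
2–3–6–8–7: 2+6+10+3 = 21
2–3–8–7: 2+8+3 = 13
2–6–4–8–7: 8+3+6+3 = 20
Cheapest is 2–3–8–7 at 13 m.

13 m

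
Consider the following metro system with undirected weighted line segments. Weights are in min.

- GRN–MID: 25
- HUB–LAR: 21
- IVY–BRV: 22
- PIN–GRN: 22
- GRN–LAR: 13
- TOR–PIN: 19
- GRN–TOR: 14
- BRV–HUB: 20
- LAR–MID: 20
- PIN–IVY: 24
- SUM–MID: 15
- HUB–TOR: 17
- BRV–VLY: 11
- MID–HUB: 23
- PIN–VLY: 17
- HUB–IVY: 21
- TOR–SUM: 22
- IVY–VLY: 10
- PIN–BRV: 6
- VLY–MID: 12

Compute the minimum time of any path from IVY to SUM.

Settle nodes by increasing distance from IVY:
IVY: 0
VLY: 10  (via IVY)
HUB: 21  (via IVY)
BRV: 21  (via VLY)
MID: 22  (via VLY)
PIN: 24  (via IVY)
SUM: 37  (via MID)
Shortest route: IVY → VLY → MID → SUM = 37 min.

37 min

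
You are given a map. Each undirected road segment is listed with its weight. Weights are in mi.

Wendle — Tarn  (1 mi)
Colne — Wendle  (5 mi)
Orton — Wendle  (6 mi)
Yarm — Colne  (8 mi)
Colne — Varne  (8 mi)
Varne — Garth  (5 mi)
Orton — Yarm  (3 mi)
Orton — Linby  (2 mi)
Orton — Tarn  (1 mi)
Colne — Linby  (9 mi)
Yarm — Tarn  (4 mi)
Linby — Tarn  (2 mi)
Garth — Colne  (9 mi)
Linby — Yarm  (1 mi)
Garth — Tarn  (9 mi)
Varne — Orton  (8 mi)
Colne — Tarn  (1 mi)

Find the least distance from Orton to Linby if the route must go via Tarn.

Best Orton to Tarn: Orton–Tarn costing 1
Best Tarn to Linby: Tarn–Linby costing 2
Total via Tarn: 1 + 2 = 3 mi.

3 mi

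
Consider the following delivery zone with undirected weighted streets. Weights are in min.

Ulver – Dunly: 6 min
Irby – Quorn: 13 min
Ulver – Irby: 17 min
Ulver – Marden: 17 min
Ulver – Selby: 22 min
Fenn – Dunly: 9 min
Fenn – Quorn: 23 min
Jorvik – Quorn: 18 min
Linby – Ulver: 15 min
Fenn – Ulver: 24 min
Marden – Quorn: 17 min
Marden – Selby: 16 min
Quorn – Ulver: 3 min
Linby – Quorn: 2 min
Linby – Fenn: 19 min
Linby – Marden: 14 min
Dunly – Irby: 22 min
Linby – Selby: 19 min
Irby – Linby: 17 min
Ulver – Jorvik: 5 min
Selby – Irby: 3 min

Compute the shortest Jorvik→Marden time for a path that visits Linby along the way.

24 min

Best Jorvik to Linby: Jorvik–Ulver–Quorn–Linby costing 10
Best Linby to Marden: Linby–Marden costing 14
Total via Linby: 10 + 14 = 24 min.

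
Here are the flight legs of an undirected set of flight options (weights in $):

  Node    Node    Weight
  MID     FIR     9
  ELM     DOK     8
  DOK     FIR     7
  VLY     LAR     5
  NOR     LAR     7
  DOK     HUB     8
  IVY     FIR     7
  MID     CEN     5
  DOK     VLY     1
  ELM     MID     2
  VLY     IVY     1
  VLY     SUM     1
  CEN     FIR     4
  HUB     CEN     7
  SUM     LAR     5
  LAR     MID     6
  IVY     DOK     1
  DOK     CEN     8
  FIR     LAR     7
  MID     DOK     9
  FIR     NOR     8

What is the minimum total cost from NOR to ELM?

Shortest distances from NOR:
NOR: 0
LAR: 7  (via NOR)
FIR: 8  (via NOR)
CEN: 12  (via FIR)
SUM: 12  (via LAR)
VLY: 12  (via LAR)
DOK: 13  (via VLY)
IVY: 13  (via VLY)
MID: 13  (via LAR)
ELM: 15  (via MID)
Shortest route: NOR → LAR → MID → ELM = $15.

$15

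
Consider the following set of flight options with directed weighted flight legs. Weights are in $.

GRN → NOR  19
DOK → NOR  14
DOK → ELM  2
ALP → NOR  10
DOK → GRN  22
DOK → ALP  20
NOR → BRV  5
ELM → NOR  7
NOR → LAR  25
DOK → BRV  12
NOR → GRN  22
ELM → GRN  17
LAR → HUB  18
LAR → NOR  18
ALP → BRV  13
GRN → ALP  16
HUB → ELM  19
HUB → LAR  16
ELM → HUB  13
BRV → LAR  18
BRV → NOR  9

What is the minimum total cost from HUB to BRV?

$31

Compare a few routes:
HUB–LAR–NOR–BRV: 16+18+5 = 39
HUB–ELM–NOR–BRV: 19+7+5 = 31
HUB–ELM–GRN–ALP–BRV: 19+17+16+13 = 65
HUB–ELM–GRN–NOR–BRV: 19+17+19+5 = 60
The minimum is $31 via HUB–ELM–NOR–BRV.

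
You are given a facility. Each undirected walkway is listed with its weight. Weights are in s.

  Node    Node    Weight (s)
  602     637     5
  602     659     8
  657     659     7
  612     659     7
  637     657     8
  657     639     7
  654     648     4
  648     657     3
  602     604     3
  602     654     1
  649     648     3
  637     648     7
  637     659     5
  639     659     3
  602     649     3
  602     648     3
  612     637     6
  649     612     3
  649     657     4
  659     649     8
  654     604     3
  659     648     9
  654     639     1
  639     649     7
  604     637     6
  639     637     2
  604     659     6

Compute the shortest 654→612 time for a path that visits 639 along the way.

9 s

Shortest 654→639: 654–639 = 1
Best 639 to 612: 639–637–612 costing 8
Total via 639: 1 + 8 = 9 s.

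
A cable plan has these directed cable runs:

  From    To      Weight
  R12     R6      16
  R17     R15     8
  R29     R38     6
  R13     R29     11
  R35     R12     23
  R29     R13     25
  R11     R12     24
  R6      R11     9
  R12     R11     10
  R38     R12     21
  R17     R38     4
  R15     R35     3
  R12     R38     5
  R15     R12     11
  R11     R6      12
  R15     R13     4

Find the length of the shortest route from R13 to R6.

Shortest distances from R13:
R13: 0
R29: 11  (via R13)
R38: 17  (via R29)
R12: 38  (via R38)
R11: 48  (via R12)
R6: 54  (via R12)
Shortest route: R13 → R29 → R38 → R12 → R6 = 54.

54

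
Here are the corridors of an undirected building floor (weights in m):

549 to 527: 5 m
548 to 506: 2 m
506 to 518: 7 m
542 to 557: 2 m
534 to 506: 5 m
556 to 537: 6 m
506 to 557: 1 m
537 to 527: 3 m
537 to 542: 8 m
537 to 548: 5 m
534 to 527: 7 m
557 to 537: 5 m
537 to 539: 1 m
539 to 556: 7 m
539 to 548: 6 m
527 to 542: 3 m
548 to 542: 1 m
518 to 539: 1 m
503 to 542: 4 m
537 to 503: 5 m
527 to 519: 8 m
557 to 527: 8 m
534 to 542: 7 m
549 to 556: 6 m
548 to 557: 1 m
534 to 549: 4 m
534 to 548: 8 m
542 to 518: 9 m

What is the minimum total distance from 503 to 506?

7 m

Candidate routes:
503–537–548–506: 5+5+2 = 12
503–542–557–548–506: 4+2+1+2 = 9
503–537–557–506: 5+5+1 = 11
503–542–548–506: 4+1+2 = 7
Cheapest is 503–542–548–506 at 7 m.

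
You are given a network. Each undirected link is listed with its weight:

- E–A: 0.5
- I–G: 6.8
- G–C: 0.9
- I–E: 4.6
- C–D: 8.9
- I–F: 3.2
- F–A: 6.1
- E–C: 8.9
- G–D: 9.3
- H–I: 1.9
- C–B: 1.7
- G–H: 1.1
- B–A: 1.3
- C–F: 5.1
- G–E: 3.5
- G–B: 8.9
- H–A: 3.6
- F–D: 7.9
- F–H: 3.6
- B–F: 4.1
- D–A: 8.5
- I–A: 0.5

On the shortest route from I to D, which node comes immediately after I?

Enumerating some paths:
I–A–D: 0.5+8.5 = 9
I–H–G–D: 1.9+1.1+9.3 = 12.3
I–F–D: 3.2+7.9 = 11.1
Cheapest is I–A–D at 9.
So from I the first move is to A.

A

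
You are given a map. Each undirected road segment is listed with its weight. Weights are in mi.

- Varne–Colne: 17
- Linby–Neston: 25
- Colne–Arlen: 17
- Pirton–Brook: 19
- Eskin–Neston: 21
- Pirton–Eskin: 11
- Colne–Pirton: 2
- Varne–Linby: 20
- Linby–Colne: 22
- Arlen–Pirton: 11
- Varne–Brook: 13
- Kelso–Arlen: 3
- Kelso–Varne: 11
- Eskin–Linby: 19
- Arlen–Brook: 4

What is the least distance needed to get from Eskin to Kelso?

25 mi

Compare a few routes:
Eskin - Pirton - Arlen - Kelso: 11+11+3 = 25
Eskin - Pirton - Colne - Arlen - Kelso: 11+2+17+3 = 33
Cheapest is Eskin - Pirton - Arlen - Kelso at 25 mi.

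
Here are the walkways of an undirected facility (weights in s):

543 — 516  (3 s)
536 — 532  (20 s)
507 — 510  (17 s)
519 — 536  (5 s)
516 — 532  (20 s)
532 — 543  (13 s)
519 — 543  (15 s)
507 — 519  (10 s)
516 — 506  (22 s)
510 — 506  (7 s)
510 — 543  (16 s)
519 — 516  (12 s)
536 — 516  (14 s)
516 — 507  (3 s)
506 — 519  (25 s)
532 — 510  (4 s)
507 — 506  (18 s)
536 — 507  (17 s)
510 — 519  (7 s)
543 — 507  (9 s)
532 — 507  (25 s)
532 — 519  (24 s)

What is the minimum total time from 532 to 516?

Running Dijkstra from 532:
532: 0
510: 4  (via 532)
506: 11  (via 510)
519: 11  (via 510)
543: 13  (via 532)
516: 16  (via 543)
Shortest route: 532–543–516 = 16 s.

16 s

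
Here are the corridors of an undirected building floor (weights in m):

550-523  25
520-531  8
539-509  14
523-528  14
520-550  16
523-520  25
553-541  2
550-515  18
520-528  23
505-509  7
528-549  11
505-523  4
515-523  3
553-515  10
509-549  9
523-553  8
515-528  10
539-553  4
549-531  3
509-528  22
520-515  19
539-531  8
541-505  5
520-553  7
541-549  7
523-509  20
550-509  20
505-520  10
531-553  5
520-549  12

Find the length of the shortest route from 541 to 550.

25 m

Shortest distances from 541:
541: 0
553: 2  (via 541)
505: 5  (via 541)
539: 6  (via 553)
531: 7  (via 553)
549: 7  (via 541)
520: 9  (via 553)
523: 9  (via 505)
509: 12  (via 505)
515: 12  (via 553)
528: 18  (via 549)
550: 25  (via 520)
Shortest route: 541–553–520–550 = 25 m.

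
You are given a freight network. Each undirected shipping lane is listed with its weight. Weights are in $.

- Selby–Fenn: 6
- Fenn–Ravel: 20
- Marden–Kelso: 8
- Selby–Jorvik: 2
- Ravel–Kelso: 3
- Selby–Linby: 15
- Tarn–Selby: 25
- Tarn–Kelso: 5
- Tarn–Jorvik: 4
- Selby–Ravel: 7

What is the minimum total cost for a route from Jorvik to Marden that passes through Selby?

Best Jorvik to Selby: Jorvik → Selby costing 2
Best Selby to Marden: Selby → Ravel → Kelso → Marden costing 18
Total via Selby: 2 + 18 = $20.

$20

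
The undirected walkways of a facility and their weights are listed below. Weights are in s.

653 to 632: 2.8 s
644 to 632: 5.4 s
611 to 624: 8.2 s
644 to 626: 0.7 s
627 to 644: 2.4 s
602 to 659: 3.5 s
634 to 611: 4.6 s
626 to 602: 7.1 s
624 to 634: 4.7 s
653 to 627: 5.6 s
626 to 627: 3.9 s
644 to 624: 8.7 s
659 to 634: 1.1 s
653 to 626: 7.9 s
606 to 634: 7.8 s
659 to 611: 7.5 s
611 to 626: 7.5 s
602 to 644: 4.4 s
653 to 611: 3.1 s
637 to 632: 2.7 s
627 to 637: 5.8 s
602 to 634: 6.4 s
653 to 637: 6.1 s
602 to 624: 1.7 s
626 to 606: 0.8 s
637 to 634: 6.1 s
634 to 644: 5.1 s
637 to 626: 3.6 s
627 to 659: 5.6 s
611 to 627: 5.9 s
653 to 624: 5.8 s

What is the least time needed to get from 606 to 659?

7.7 s

Compare a few routes:
606 → 634 → 659: 7.8+1.1 = 8.9
606 → 626 → 644 → 634 → 659: 0.8+0.7+5.1+1.1 = 7.7
Cheapest is 606 → 626 → 644 → 634 → 659 at 7.7 s.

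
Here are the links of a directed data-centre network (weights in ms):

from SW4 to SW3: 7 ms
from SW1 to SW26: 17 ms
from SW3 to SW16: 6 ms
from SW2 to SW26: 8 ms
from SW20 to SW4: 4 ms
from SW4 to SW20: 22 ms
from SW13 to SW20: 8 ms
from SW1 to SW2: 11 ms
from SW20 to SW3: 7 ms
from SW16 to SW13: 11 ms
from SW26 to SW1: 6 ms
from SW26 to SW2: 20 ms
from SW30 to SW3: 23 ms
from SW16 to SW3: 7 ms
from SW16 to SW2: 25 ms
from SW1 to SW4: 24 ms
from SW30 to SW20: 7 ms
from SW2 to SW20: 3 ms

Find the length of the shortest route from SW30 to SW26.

53 ms

Candidate routes:
SW30–SW20–SW3–SW16–SW2–SW26: 7+7+6+25+8 = 53
SW30–SW20–SW4–SW3–SW16–SW2–SW26: 7+4+7+6+25+8 = 57
The minimum is 53 ms via SW30–SW20–SW3–SW16–SW2–SW26.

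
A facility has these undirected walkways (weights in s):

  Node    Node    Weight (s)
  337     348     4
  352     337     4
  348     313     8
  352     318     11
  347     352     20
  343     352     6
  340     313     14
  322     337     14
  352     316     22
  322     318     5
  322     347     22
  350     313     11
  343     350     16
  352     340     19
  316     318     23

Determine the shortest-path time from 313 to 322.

26 s

Settle nodes by increasing distance from 313:
313: 0
348: 8  (via 313)
350: 11  (via 313)
337: 12  (via 348)
340: 14  (via 313)
352: 16  (via 337)
343: 22  (via 352)
322: 26  (via 337)
Shortest route: 313–348–337–322 = 26 s.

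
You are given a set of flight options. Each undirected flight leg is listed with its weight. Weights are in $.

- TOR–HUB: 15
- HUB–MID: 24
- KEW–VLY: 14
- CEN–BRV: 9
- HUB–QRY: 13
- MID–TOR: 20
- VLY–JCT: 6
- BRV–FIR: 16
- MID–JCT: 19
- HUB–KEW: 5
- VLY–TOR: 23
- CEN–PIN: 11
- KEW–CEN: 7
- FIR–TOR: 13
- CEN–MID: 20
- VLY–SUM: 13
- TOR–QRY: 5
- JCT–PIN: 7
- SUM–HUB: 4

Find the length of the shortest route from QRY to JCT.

Settle nodes by increasing distance from QRY:
QRY: 0
TOR: 5  (via QRY)
HUB: 13  (via QRY)
SUM: 17  (via HUB)
FIR: 18  (via TOR)
KEW: 18  (via HUB)
MID: 25  (via TOR)
CEN: 25  (via KEW)
VLY: 28  (via TOR)
BRV: 34  (via FIR)
JCT: 34  (via VLY)
Shortest route: QRY–TOR–VLY–JCT = $34.

$34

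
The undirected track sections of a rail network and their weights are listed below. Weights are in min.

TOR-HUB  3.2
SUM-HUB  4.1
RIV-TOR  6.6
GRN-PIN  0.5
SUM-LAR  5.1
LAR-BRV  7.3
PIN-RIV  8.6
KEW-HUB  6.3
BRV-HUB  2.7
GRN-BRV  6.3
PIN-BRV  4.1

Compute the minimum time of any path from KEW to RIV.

16.1 min

Settle nodes by increasing distance from KEW:
KEW: 0
HUB: 6.3  (via KEW)
BRV: 9  (via HUB)
TOR: 9.5  (via HUB)
SUM: 10.4  (via HUB)
PIN: 13.1  (via BRV)
GRN: 13.6  (via PIN)
LAR: 15.5  (via SUM)
RIV: 16.1  (via TOR)
Shortest route: KEW–HUB–TOR–RIV = 16.1 min.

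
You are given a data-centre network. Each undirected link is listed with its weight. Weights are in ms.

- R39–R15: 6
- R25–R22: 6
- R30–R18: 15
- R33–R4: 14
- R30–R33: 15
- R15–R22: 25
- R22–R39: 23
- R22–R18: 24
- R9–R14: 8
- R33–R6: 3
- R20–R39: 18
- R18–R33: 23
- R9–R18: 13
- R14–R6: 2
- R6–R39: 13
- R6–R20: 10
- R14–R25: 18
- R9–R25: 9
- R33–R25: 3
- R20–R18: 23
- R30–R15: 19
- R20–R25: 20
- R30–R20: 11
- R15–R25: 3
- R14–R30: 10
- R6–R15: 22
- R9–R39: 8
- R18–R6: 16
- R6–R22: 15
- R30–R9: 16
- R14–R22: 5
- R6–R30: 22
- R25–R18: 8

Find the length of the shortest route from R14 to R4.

Compare a few routes:
R14 → R6 → R33 → R4: 2+3+14 = 19
R14 → R25 → R33 → R4: 18+3+14 = 35
R14 → R22 → R25 → R33 → R4: 5+6+3+14 = 28
R14 → R9 → R25 → R33 → R4: 8+9+3+14 = 34
Cheapest is R14 → R6 → R33 → R4 at 19 ms.

19 ms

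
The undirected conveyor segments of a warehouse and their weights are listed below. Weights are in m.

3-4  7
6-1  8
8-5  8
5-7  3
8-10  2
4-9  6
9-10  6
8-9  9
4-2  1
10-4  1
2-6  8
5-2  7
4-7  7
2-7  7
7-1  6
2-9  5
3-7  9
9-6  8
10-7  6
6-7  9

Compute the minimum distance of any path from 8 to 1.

Settle nodes by increasing distance from 8:
8: 0
10: 2  (via 8)
4: 3  (via 10)
2: 4  (via 4)
5: 8  (via 8)
7: 8  (via 10)
9: 8  (via 10)
3: 10  (via 4)
6: 12  (via 2)
1: 14  (via 7)
Shortest route: 8 → 10 → 7 → 1 = 14 m.

14 m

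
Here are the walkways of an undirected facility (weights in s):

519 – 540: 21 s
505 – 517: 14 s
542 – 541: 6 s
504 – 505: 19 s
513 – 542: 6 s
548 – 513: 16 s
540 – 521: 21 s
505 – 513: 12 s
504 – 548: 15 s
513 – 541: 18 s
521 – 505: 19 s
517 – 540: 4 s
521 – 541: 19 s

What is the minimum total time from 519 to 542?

57 s

Settle nodes by increasing distance from 519:
519: 0
540: 21  (via 519)
517: 25  (via 540)
505: 39  (via 517)
521: 42  (via 540)
513: 51  (via 505)
542: 57  (via 513)
Shortest route: 519 → 540 → 517 → 505 → 513 → 542 = 57 s.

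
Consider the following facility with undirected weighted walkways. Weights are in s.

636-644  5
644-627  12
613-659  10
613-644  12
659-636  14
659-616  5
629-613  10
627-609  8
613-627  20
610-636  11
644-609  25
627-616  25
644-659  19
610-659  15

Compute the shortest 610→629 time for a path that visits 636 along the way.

Best 610 to 636: 610 → 636 costing 11
Best 636 to 629: 636 → 644 → 613 → 629 costing 27
Total via 636: 11 + 27 = 38 s.

38 s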